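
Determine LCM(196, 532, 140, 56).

196 = 2² · 7²; 532 = 2² · 7 · 19; 140 = 2² · 5 · 7; 56 = 2³ · 7
lcm takes max exponent of each prime: 2³ · 5 · 7² · 19 = 37240

37240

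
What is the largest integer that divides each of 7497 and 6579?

7497 = 3² · 7² · 17
6579 = 3² · 17 · 43
Common: 3² · 17 = 153

153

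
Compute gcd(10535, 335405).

Euclid: 335405 = 31·10535 + 8820; 10535 = 1·8820 + 1715; 8820 = 5·1715 + 245; 1715 = 7·245 + 0. Last nonzero remainder: 245.

245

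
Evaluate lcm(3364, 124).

104284

gcd first: 3364 = 27·124 + 16; 124 = 7·16 + 12; 16 = 1·12 + 4; 12 = 3·4 + 0 → gcd = 4
lcm = 3364·124/gcd = 417136/4 = 104284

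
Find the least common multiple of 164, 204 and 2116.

4424556

lcm(164, 204) = 164·204/gcd = 33456/4 = 8364
lcm(8364, 2116) = 8364·2116/gcd = 17698224/4 = 4424556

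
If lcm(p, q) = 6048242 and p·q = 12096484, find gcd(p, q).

gcd·lcm = product, so gcd = 12096484/6048242 = 2.

2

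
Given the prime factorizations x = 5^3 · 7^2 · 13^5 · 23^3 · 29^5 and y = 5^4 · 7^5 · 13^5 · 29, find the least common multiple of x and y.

973330822692630650145625

max exponent per prime: 5^4 · 7^5 · 13^5 · 23^3 · 29^5 = 973330822692630650145625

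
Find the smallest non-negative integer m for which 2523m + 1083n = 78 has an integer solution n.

Reduce mod 1083: 2523m ≡ 78 (mod 1083). With g = gcd(2523, 1083) = 3 dividing 78, divide through: 841m ≡ 26 (mod 361).
Since gcd(841, 361) = 1, m ≡ 26·(841)⁻¹ ≡ 161 (mod 361). Smallest non-negative: 161.

161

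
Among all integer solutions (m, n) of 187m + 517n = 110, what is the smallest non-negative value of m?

gcd(187, 517) = 11 (Euclid: 517 = 2·187 + 143; 187 = 1·143 + 44; 143 = 3·44 + 11; 44 = 4·11 + 0), and 11 | 110.
Extended Euclid: 187·(-11) + 517·(4) = 11. Scale by 10: m₀ = -110.
General solution m = m₀ + 47t; reducing mod 47 gives m = 31 (and n = -11).

31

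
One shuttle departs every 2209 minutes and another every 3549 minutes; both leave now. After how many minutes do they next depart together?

7839741

gcd first: 3549 = 1·2209 + 1340; 2209 = 1·1340 + 869; 1340 = 1·869 + 471; 869 = 1·471 + 398; 471 = 1·398 + 73; 398 = 5·73 + 33; 73 = 2·33 + 7; 33 = 4·7 + 5; 7 = 1·5 + 2; 5 = 2·2 + 1; 2 = 2·1 + 0 → gcd = 1
lcm = 2209·3549/gcd = 7839741/1 = 7839741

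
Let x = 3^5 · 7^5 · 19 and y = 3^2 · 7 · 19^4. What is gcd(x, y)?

1197

min exponent per shared prime: 3^2 · 7 · 19 = 1197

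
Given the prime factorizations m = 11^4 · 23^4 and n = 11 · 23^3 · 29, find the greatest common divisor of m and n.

min exponent per shared prime: 11 · 23^3 = 133837

133837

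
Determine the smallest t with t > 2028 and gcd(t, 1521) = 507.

2535

1521 = 507·3. Any t with gcd(t, 1521) = 507 is a multiple of 507, say 507s, with s coprime to 3.
Need s > 2028/507, so s ≥ 5. First s ≥ 5 with gcd(s, 3) = 1 is s = 5. Thus t = 507·5 = 2535.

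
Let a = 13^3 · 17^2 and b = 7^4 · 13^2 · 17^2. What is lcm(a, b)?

max exponent per prime: 7^4 · 13^3 · 17^2 = 1524474133

1524474133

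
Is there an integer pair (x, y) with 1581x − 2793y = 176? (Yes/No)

gcd(1581, 2793): 2793 = 1·1581 + 1212; 1581 = 1·1212 + 369; 1212 = 3·369 + 105; 369 = 3·105 + 54; 105 = 1·54 + 51; 54 = 1·51 + 3; 51 = 17·3 + 0 → 3
3 does not divide 176, so a solution does not exist.

No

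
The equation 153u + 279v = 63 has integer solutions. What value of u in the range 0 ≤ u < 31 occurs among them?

15

Reduce mod 279: 153u ≡ 63 (mod 279). With g = gcd(153, 279) = 9 dividing 63, divide through: 17u ≡ 7 (mod 31).
Since gcd(17, 31) = 1, u ≡ 7·(17)⁻¹ ≡ 15 (mod 31). Smallest non-negative: 15.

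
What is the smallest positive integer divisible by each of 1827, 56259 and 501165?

12978670005

lcm(1827, 56259) = 1827·56259/gcd = 102785193/63 = 1631511
lcm(1631511, 501165) = 1631511·501165/gcd = 817656210315/63 = 12978670005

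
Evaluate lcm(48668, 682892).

8308746964

48668 = 2² · 23³; 682892 = 2² · 7 · 29³
max exponents: 2² · 7 · 23³ · 29³ = 8308746964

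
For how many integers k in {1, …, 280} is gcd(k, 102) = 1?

Prime factors of 102: 2, 3, 17. Count integers ≤ 280 divisible by none of them.
By inclusion–exclusion: 280 − ⌊280/2⌋ − ⌊280/3⌋ − ⌊280/17⌋ + ⌊280/6⌋ + ⌊280/34⌋ + ⌊280/51⌋ − ⌊280/102⌋ = 88.

88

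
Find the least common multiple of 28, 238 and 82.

19516

28 = 2² · 7; 238 = 2 · 7 · 17; 82 = 2 · 41
lcm takes max exponent of each prime: 2² · 7 · 17 · 41 = 19516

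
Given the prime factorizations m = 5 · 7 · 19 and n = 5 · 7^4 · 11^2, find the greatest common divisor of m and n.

min exponent per shared prime: 5 · 7 = 35

35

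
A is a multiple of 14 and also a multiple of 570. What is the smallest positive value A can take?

3990

gcd first: 570 = 40·14 + 10; 14 = 1·10 + 4; 10 = 2·4 + 2; 4 = 2·2 + 0 → gcd = 2
lcm = 14·570/gcd = 7980/2 = 3990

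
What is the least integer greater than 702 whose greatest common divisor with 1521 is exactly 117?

Multiples of 117 above 702: 117·7, 117·8, … . Need the cofactor coprime to 1521/117 = 13.
Checking s = 7, 8, … the first with gcd(s, 13) = 1 is s = 7, giving 819.

819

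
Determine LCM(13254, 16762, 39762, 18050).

lcm(13254, 16762) = 13254·16762/gcd = 222163548/2 = 111081774
lcm(111081774, 39762) = 111081774·39762/gcd = 4416833497788/13254 = 333245322
lcm(333245322, 18050) = 333245322·18050/gcd = 6015078062100/2 = 3007539031050

3007539031050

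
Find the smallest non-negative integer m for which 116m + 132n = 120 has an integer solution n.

9

Euclid: 132 = 1·116 + 16; 116 = 7·16 + 4; 16 = 4·4 + 0 → gcd = 4; 120 = 4·30.
Back-substitution yields 116·(8) + 132·(-7) = 4, so one solution is m = 8·30 = 240, n = -7·30 = -210.
Solutions in m differ by 132/4 = 33; the one in [0, 33) is 240 mod 33 = 9.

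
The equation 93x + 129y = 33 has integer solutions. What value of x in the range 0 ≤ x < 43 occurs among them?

Reduce mod 129: 93x ≡ 33 (mod 129). With g = gcd(93, 129) = 3 dividing 33, divide through: 31x ≡ 11 (mod 43).
Since gcd(31, 43) = 1, x ≡ 11·(31)⁻¹ ≡ 17 (mod 43). Smallest non-negative: 17.

17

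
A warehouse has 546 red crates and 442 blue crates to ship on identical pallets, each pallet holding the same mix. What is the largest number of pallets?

26

Euclid: 546 = 1·442 + 104; 442 = 4·104 + 26; 104 = 4·26 + 0. Last nonzero remainder: 26.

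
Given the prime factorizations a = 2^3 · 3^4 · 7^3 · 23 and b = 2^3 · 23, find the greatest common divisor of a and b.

184

min exponent per shared prime: 2^3 · 23 = 184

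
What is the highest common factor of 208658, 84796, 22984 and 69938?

gcd(208658, 84796): 208658 = 2·84796 + 39066; 84796 = 2·39066 + 6664; 39066 = 5·6664 + 5746; 6664 = 1·5746 + 918; 5746 = 6·918 + 238; 918 = 3·238 + 204; 238 = 1·204 + 34; 204 = 6·34 + 0 → 34
gcd(34, 22984): 22984 = 676·34 + 0 → 34
gcd(34, 69938): 69938 = 2057·34 + 0 → 34

34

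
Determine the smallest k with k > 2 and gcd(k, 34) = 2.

34 = 2·17. Any k with gcd(k, 34) = 2 is a multiple of 2, say 2s, with s coprime to 17.
Need s > 2/2, so s ≥ 2. First s ≥ 2 with gcd(s, 17) = 1 is s = 2. Thus k = 2·2 = 4.

4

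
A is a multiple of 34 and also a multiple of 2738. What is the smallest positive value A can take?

gcd first: 2738 = 80·34 + 18; 34 = 1·18 + 16; 18 = 1·16 + 2; 16 = 8·2 + 0 → gcd = 2
lcm = 34·2738/gcd = 93092/2 = 46546

46546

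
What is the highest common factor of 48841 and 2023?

48841 = 13² · 17²
2023 = 7 · 17²
Common: 17² = 289

289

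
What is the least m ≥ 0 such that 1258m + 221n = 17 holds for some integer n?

3

Reduce mod 221: 1258m ≡ 17 (mod 221). With g = gcd(1258, 221) = 17 dividing 17, divide through: 74m ≡ 1 (mod 13).
Since gcd(74, 13) = 1, m ≡ 1·(74)⁻¹ ≡ 3 (mod 13). Smallest non-negative: 3.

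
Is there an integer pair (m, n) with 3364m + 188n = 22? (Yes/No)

No

gcd(3364, 188): 3364 = 17·188 + 168; 188 = 1·168 + 20; 168 = 8·20 + 8; 20 = 2·8 + 4; 8 = 2·4 + 0 → 4
4 does not divide 22, so a solution does not exist.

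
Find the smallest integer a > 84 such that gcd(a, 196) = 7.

91

Multiples of 7 above 84: 7·13, 7·14, … . Need the cofactor coprime to 196/7 = 28.
Checking s = 13, 14, … the first with gcd(s, 28) = 1 is s = 13, giving 91.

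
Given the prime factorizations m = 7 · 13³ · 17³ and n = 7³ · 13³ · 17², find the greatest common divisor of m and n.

min exponent per shared prime: 7 · 13³ · 17² = 4444531

4444531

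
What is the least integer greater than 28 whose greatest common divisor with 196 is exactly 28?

56

196 = 28·7. Any a with gcd(a, 196) = 28 is a multiple of 28, say 28s, with s coprime to 7.
Need s > 28/28, so s ≥ 2. First s ≥ 2 with gcd(s, 7) = 1 is s = 2. Thus a = 28·2 = 56.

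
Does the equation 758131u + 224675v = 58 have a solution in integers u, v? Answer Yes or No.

gcd(758131, 224675): 758131 = 3·224675 + 84106; 224675 = 2·84106 + 56463; 84106 = 1·56463 + 27643; 56463 = 2·27643 + 1177; 27643 = 23·1177 + 572; 1177 = 2·572 + 33; 572 = 17·33 + 11; 33 = 3·11 + 0 → 11
11 does not divide 58, so a solution does not exist.

No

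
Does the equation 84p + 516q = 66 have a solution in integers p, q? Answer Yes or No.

No

By Bézout, 84p + 516q = 66 has integer solutions iff gcd(84, 516) | 66.
Euclid: 516 = 6·84 + 12; 84 = 7·12 + 0. gcd = 12; 66 mod 12 = 6. No.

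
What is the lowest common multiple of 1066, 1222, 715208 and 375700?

9957537020600

lcm(1066, 1222) = 1066·1222/gcd = 1302652/26 = 50102
lcm(50102, 715208) = 50102·715208/gcd = 35833351216/26 = 1378205816
lcm(1378205816, 375700) = 1378205816·375700/gcd = 517791925071200/52 = 9957537020600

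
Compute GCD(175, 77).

7

Euclid: 175 = 2·77 + 21; 77 = 3·21 + 14; 21 = 1·14 + 7; 14 = 2·7 + 0. Last nonzero remainder: 7.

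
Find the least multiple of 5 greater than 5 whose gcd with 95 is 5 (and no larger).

10

95 = 5·19. Any a with gcd(a, 95) = 5 is a multiple of 5, say 5s, with s coprime to 19.
Need s > 5/5, so s ≥ 2. First s ≥ 2 with gcd(s, 19) = 1 is s = 2. Thus a = 5·2 = 10.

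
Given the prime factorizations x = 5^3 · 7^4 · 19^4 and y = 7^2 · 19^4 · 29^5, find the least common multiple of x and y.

802244163829803625

max exponent per prime: 5^3 · 7^4 · 19^4 · 29^5 = 802244163829803625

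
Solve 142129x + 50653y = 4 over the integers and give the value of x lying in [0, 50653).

12975

Euclid: 142129 = 2·50653 + 40823; 50653 = 1·40823 + 9830; 40823 = 4·9830 + 1503; 9830 = 6·1503 + 812; 1503 = 1·812 + 691; 812 = 1·691 + 121; 691 = 5·121 + 86; 121 = 1·86 + 35; 86 = 2·35 + 16; 35 = 2·16 + 3; 16 = 5·3 + 1; 3 = 3·1 + 0 → gcd = 1; 4 = 1·4.
Back-substitution yields 142129·(15907) + 50653·(-44634) = 1, so one solution is x = 15907·4 = 63628, y = -44634·4 = -178536.
Solutions in x differ by 50653/1 = 50653; the one in [0, 50653) is 63628 mod 50653 = 12975.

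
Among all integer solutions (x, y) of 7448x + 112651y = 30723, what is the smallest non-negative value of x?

gcd(7448, 112651) = 931 (Euclid: 112651 = 15·7448 + 931; 7448 = 8·931 + 0), and 931 | 30723.
Extended Euclid: 7448·(-15) + 112651·(1) = 931. Scale by 33: x₀ = -495.
General solution x = x₀ + 121t; reducing mod 121 gives x = 110 (and y = -7).

110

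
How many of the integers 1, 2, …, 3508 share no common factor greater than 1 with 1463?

2590

1463 = 7·11·19. Inclusion–exclusion on these primes:
3508 − ⌊3508/7⌋ − ⌊3508/11⌋ − ⌊3508/19⌋ + ⌊3508/77⌋ + ⌊3508/133⌋ + ⌊3508/209⌋ − ⌊3508/1463⌋ = 2590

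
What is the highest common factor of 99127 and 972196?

Euclid: 972196 = 9·99127 + 80053; 99127 = 1·80053 + 19074; 80053 = 4·19074 + 3757; 19074 = 5·3757 + 289; 3757 = 13·289 + 0. Last nonzero remainder: 289.

289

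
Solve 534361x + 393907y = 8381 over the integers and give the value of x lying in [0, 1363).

gcd(534361, 393907) = 289 (Euclid: 534361 = 1·393907 + 140454; 393907 = 2·140454 + 112999; 140454 = 1·112999 + 27455; 112999 = 4·27455 + 3179; 27455 = 8·3179 + 2023; 3179 = 1·2023 + 1156; 2023 = 1·1156 + 867; 1156 = 1·867 + 289; 867 = 3·289 + 0), and 289 | 8381.
Extended Euclid: 534361·(-373) + 393907·(506) = 289. Scale by 29: x₀ = -10817.
General solution x = x₀ + 1363t; reducing mod 1363 gives x = 87 (and y = -118).

87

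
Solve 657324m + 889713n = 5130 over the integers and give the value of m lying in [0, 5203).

Reduce mod 889713: 657324m ≡ 5130 (mod 889713). With g = gcd(657324, 889713) = 171 dividing 5130, divide through: 3844m ≡ 30 (mod 5203).
Since gcd(3844, 5203) = 1, m ≡ 30·(3844)⁻¹ ≡ 1183 (mod 5203). Smallest non-negative: 1183.

1183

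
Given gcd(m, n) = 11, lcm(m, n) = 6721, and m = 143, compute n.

m·n = gcd·lcm = 11·6721 = 73931, so n = 73931/143 = 517.

517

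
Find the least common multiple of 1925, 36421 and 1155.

2731575

lcm(1925, 36421) = 1925·36421/gcd = 70110425/77 = 910525
lcm(910525, 1155) = 910525·1155/gcd = 1051656375/385 = 2731575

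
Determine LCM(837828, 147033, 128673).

lcm(837828, 147033) = 837828·147033/gcd = 123188364324/153 = 805152708
lcm(805152708, 128673) = 805152708·128673/gcd = 103601414396484/153 = 677133427428

677133427428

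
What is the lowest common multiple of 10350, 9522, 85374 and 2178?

10350 = 2 · 3² · 5² · 23; 9522 = 2 · 3² · 23²; 85374 = 2 · 3⁴ · 17 · 31; 2178 = 2 · 3² · 11²
lcm takes max exponent of each prime: 2 · 3⁴ · 5² · 11² · 17 · 23² · 31 = 136617609150

136617609150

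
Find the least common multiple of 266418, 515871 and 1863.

266418 = 2 · 3² · 19² · 41; 515871 = 3² · 31 · 43²; 1863 = 3⁴ · 23
lcm takes max exponent of each prime: 2 · 3⁴ · 19² · 23 · 31 · 41 · 43² = 3161058361794

3161058361794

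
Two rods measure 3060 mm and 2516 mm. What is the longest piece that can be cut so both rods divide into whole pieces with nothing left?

68

3060 = 2² · 3² · 5 · 17
2516 = 2² · 17 · 37
Common: 2² · 17 = 68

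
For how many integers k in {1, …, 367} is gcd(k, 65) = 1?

271

Prime factors of 65: 5, 13. Count integers ≤ 367 divisible by none of them.
By inclusion–exclusion: 367 − ⌊367/5⌋ − ⌊367/13⌋ + ⌊367/65⌋ = 271.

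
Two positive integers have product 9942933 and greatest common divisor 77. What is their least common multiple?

For any two positive integers, gcd × lcm equals their product. Hence lcm = 9942933 / 77 = 129129.

129129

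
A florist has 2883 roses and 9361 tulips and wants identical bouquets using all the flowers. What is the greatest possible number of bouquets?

Euclid: 9361 = 3·2883 + 712; 2883 = 4·712 + 35; 712 = 20·35 + 12; 35 = 2·12 + 11; 12 = 1·11 + 1; 11 = 11·1 + 0. Last nonzero remainder: 1.

1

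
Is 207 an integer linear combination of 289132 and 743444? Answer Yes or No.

No

gcd(289132, 743444): 743444 = 2·289132 + 165180; 289132 = 1·165180 + 123952; 165180 = 1·123952 + 41228; 123952 = 3·41228 + 268; 41228 = 153·268 + 224; 268 = 1·224 + 44; 224 = 5·44 + 4; 44 = 11·4 + 0 → 4
4 does not divide 207, so a solution does not exist.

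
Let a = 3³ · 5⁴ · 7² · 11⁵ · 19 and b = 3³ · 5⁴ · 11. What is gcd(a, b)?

185625

min exponent per shared prime: 3³ · 5⁴ · 11 = 185625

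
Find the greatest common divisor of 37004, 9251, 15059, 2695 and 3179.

11

37004 = 2² · 11 · 29²; 9251 = 11 · 29²; 15059 = 11 · 37²; 2695 = 5 · 7² · 11; 3179 = 11 · 17²
gcd takes min exponent of each prime: 11 = 11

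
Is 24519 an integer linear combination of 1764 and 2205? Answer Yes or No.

gcd(1764, 2205): 2205 = 1·1764 + 441; 1764 = 4·441 + 0 → 441
441 does not divide 24519, so a solution does not exist.

No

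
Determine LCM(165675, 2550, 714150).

26818474950

165675 = 3 · 5² · 47²; 2550 = 2 · 3 · 5² · 17; 714150 = 2 · 3³ · 5² · 23²
lcm takes max exponent of each prime: 2 · 3³ · 5² · 17 · 23² · 47² = 26818474950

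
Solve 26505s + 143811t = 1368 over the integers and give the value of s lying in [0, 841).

Reduce mod 143811: 26505s ≡ 1368 (mod 143811). With g = gcd(26505, 143811) = 171 dividing 1368, divide through: 155s ≡ 8 (mod 841).
Since gcd(155, 841) = 1, s ≡ 8·(155)⁻¹ ≡ 662 (mod 841). Smallest non-negative: 662.

662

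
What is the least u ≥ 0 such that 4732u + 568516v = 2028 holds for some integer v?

481

gcd(4732, 568516) = 676 (Euclid: 568516 = 120·4732 + 676; 4732 = 7·676 + 0), and 676 | 2028.
Extended Euclid: 4732·(-120) + 568516·(1) = 676. Scale by 3: u₀ = -360.
General solution u = u₀ + 841t; reducing mod 841 gives u = 481 (and v = -4).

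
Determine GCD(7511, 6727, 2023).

7

7511 = 7 · 29 · 37; 6727 = 7 · 31²; 2023 = 7 · 17²
gcd takes min exponent of each prime: 7 = 7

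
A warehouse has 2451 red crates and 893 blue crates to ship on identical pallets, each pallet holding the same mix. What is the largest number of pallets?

19

2451 = 3 · 19 · 43
893 = 19 · 47
Common: 19 = 19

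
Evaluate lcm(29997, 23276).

63473652

gcd first: 29997 = 1·23276 + 6721; 23276 = 3·6721 + 3113; 6721 = 2·3113 + 495; 3113 = 6·495 + 143; 495 = 3·143 + 66; 143 = 2·66 + 11; 66 = 6·11 + 0 → gcd = 11
lcm = 29997·23276/gcd = 698210172/11 = 63473652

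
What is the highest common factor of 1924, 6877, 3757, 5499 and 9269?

13

1924 = 2² · 13 · 37; 6877 = 13 · 23²; 3757 = 13 · 17²; 5499 = 3² · 13 · 47; 9269 = 13 · 23 · 31
gcd takes min exponent of each prime: 13 = 13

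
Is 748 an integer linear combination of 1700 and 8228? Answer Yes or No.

By Bézout, 1700x + 8228y = 748 has integer solutions iff gcd(1700, 8228) | 748.
Euclid: 8228 = 4·1700 + 1428; 1700 = 1·1428 + 272; 1428 = 5·272 + 68; 272 = 4·68 + 0. gcd = 68; 748 mod 68 = 0. Yes.

Yes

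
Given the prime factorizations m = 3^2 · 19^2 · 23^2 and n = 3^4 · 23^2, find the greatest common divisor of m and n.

min exponent per shared prime: 3^2 · 23^2 = 4761

4761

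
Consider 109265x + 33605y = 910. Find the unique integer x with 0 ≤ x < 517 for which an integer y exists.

191

gcd(109265, 33605) = 65 (Euclid: 109265 = 3·33605 + 8450; 33605 = 3·8450 + 8255; 8450 = 1·8255 + 195; 8255 = 42·195 + 65; 195 = 3·65 + 0), and 65 | 910.
Extended Euclid: 109265·(-171) + 33605·(556) = 65. Scale by 14: x₀ = -2394.
General solution x = x₀ + 517t; reducing mod 517 gives x = 191 (and y = -621).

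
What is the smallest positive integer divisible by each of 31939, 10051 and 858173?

lcm(31939, 10051) = 31939·10051/gcd = 321018889/19 = 16895731
lcm(16895731, 858173) = 16895731·858173/gcd = 14499460159463/19 = 763129482077

763129482077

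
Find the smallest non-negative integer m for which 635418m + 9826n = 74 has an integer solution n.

gcd(635418, 9826) = 2 (Euclid: 635418 = 64·9826 + 6554; 9826 = 1·6554 + 3272; 6554 = 2·3272 + 10; 3272 = 327·10 + 2; 10 = 5·2 + 0), and 2 | 74.
Extended Euclid: 635418·(-982) + 9826·(63503) = 2. Scale by 37: m₀ = -36334.
General solution m = m₀ + 4913t; reducing mod 4913 gives m = 2970 (and n = -192061).

2970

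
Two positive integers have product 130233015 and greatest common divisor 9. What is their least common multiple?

14470335

gcd·lcm = product, so lcm = 130233015/9 = 14470335.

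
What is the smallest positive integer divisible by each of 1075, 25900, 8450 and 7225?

1075 = 5² · 43; 25900 = 2² · 5² · 7 · 37; 8450 = 2 · 5² · 13²; 7225 = 5² · 17²
lcm takes max exponent of each prime: 2² · 5² · 7 · 13² · 17² · 37 · 43 = 54394221700

54394221700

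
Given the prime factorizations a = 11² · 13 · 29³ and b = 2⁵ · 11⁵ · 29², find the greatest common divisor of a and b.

min exponent per shared prime: 11² · 29² = 101761

101761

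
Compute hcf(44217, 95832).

44217 = 3² · 17³
95832 = 2³ · 3² · 11³
Common: 3² = 9

9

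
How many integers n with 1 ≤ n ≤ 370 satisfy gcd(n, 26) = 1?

Prime factors of 26: 2, 13. Count integers ≤ 370 divisible by none of them.
By inclusion–exclusion: 370 − ⌊370/2⌋ − ⌊370/13⌋ + ⌊370/26⌋ = 171.

171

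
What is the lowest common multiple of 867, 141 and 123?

1670709

867 = 3 · 17²; 141 = 3 · 47; 123 = 3 · 41
lcm takes max exponent of each prime: 3 · 17² · 41 · 47 = 1670709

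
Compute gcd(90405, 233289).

441

90405 = 3² · 5 · 7² · 41
233289 = 3² · 7² · 23²
Common: 3² · 7² = 441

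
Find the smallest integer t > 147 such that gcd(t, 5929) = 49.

196

gcd(t, 5929) = 49 forces 49 | t; write t = 49s. Then gcd(49s, 49·121) = 49·gcd(s, 121), so need gcd(s, 121) = 1.
49s > 147 gives s ≥ 4. The least s ≥ 4 coprime to 121 is 4, so t = 49·4 = 196.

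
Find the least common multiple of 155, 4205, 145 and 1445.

37672595

155 = 5 · 31; 4205 = 5 · 29²; 145 = 5 · 29; 1445 = 5 · 17²
lcm takes max exponent of each prime: 5 · 17² · 29² · 31 = 37672595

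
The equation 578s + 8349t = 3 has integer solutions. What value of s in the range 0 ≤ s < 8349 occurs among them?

Euclid: 8349 = 14·578 + 257; 578 = 2·257 + 64; 257 = 4·64 + 1; 64 = 64·1 + 0 → gcd = 1; 3 = 1·3.
Back-substitution yields 578·(-130) + 8349·(9) = 1, so one solution is s = -130·3 = -390, t = 9·3 = 27.
Solutions in s differ by 8349/1 = 8349; the one in [0, 8349) is -390 mod 8349 = 7959.

7959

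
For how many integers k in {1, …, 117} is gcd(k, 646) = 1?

53

646 = 2·17·19. Inclusion–exclusion on these primes:
117 − ⌊117/2⌋ − ⌊117/17⌋ − ⌊117/19⌋ + ⌊117/34⌋ + ⌊117/38⌋ + ⌊117/323⌋ − ⌊117/646⌋ = 53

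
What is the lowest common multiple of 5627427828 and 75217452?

35273398544671188

gcd first: 5627427828 = 74·75217452 + 61336380; 75217452 = 1·61336380 + 13881072; 61336380 = 4·13881072 + 5812092; 13881072 = 2·5812092 + 2256888; 5812092 = 2·2256888 + 1298316; 2256888 = 1·1298316 + 958572; 1298316 = 1·958572 + 339744; 958572 = 2·339744 + 279084; 339744 = 1·279084 + 60660; 279084 = 4·60660 + 36444; 60660 = 1·36444 + 24216; 36444 = 1·24216 + 12228; 24216 = 1·12228 + 11988; 12228 = 1·11988 + 240; 11988 = 49·240 + 228; 240 = 1·228 + 12; 228 = 19·12 + 0 → gcd = 12
lcm = 5627427828·75217452/gcd = 423280782536054256/12 = 35273398544671188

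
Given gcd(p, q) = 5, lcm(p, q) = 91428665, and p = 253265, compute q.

p·q = gcd·lcm = 5·91428665 = 457143325, so q = 457143325/253265 = 1805.

1805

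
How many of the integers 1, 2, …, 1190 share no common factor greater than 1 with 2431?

940

Prime factors of 2431: 11, 13, 17. Count integers ≤ 1190 divisible by none of them.
By inclusion–exclusion: 1190 − ⌊1190/11⌋ − ⌊1190/13⌋ − ⌊1190/17⌋ + ⌊1190/143⌋ + ⌊1190/187⌋ + ⌊1190/221⌋ − ⌊1190/2431⌋ = 940.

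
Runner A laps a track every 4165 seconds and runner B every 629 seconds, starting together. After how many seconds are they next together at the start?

154105

gcd first: 4165 = 6·629 + 391; 629 = 1·391 + 238; 391 = 1·238 + 153; 238 = 1·153 + 85; 153 = 1·85 + 68; 85 = 1·68 + 17; 68 = 4·17 + 0 → gcd = 17
lcm = 4165·629/gcd = 2619785/17 = 154105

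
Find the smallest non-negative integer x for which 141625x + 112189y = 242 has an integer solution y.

Reduce mod 112189: 141625x ≡ 242 (mod 112189). With g = gcd(141625, 112189) = 11 dividing 242, divide through: 12875x ≡ 22 (mod 10199).
Since gcd(12875, 10199) = 1, x ≡ 22·(12875)⁻¹ ≡ 9048 (mod 10199). Smallest non-negative: 9048.

9048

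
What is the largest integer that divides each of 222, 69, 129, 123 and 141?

gcd(222, 69): 222 = 3·69 + 15; 69 = 4·15 + 9; 15 = 1·9 + 6; 9 = 1·6 + 3; 6 = 2·3 + 0 → 3
gcd(3, 129): 129 = 43·3 + 0 → 3
gcd(3, 123): 123 = 41·3 + 0 → 3
gcd(3, 141): 141 = 47·3 + 0 → 3

3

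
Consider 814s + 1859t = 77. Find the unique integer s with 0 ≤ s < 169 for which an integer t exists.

112

Euclid: 1859 = 2·814 + 231; 814 = 3·231 + 121; 231 = 1·121 + 110; 121 = 1·110 + 11; 110 = 10·11 + 0 → gcd = 11; 77 = 11·7.
Back-substitution yields 814·(16) + 1859·(-7) = 11, so one solution is s = 16·7 = 112, t = -7·7 = -49.
Solutions in s differ by 1859/11 = 169; the one in [0, 169) is 112 mod 169 = 112.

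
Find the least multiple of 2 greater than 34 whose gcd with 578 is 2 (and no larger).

578 = 2·289. Any m with gcd(m, 578) = 2 is a multiple of 2, say 2s, with s coprime to 289.
Need s > 34/2, so s ≥ 18. First s ≥ 18 with gcd(s, 289) = 1 is s = 18. Thus m = 2·18 = 36.

36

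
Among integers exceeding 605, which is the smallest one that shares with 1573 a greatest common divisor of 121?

1573 = 121·13. Any t with gcd(t, 1573) = 121 is a multiple of 121, say 121s, with s coprime to 13.
Need s > 605/121, so s ≥ 6. First s ≥ 6 with gcd(s, 13) = 1 is s = 6. Thus t = 121·6 = 726.

726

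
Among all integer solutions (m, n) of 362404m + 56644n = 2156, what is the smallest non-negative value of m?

Reduce mod 56644: 362404m ≡ 2156 (mod 56644). With g = gcd(362404, 56644) = 196 dividing 2156, divide through: 1849m ≡ 11 (mod 289).
Since gcd(1849, 289) = 1, m ≡ 11·(1849)⁻¹ ≡ 78 (mod 289). Smallest non-negative: 78.

78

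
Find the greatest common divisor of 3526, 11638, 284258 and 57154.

gcd(3526, 11638): 11638 = 3·3526 + 1060; 3526 = 3·1060 + 346; 1060 = 3·346 + 22; 346 = 15·22 + 16; 22 = 1·16 + 6; 16 = 2·6 + 4; 6 = 1·4 + 2; 4 = 2·2 + 0 → 2
gcd(2, 284258): 284258 = 142129·2 + 0 → 2
gcd(2, 57154): 57154 = 28577·2 + 0 → 2

2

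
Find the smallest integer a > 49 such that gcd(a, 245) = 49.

Multiples of 49 above 49: 49·2, 49·3, … . Need the cofactor coprime to 245/49 = 5.
Checking s = 2, 3, … the first with gcd(s, 5) = 1 is s = 2, giving 98.

98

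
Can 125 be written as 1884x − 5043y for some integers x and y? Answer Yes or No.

No

gcd(1884, 5043): 5043 = 2·1884 + 1275; 1884 = 1·1275 + 609; 1275 = 2·609 + 57; 609 = 10·57 + 39; 57 = 1·39 + 18; 39 = 2·18 + 3; 18 = 6·3 + 0 → 3
3 does not divide 125, so a solution does not exist.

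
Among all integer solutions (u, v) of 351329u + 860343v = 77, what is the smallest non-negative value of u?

24787

Reduce mod 860343: 351329u ≡ 77 (mod 860343). With g = gcd(351329, 860343) = 11 dividing 77, divide through: 31939u ≡ 7 (mod 78213).
Since gcd(31939, 78213) = 1, u ≡ 7·(31939)⁻¹ ≡ 24787 (mod 78213). Smallest non-negative: 24787.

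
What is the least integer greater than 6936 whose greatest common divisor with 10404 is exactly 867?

9537

10404 = 867·12. Any k with gcd(k, 10404) = 867 is a multiple of 867, say 867s, with s coprime to 12.
Need s > 6936/867, so s ≥ 9. First s ≥ 9 with gcd(s, 12) = 1 is s = 11. Thus k = 867·11 = 9537.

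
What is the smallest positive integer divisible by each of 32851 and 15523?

1412593

32851 = 7 · 13 · 19²; 15523 = 19² · 43
max exponents: 7 · 13 · 19² · 43 = 1412593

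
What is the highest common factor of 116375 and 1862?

931

116375 = 5³ · 7² · 19
1862 = 2 · 7² · 19
Common: 7² · 19 = 931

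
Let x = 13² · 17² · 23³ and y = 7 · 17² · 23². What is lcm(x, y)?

4159739129

max exponent per prime: 7 · 13² · 17² · 23³ = 4159739129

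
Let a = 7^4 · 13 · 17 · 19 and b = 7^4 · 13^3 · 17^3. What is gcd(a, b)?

min exponent per shared prime: 7^4 · 13 · 17 = 530621

530621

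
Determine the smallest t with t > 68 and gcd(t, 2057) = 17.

85

gcd(t, 2057) = 17 forces 17 | t; write t = 17s. Then gcd(17s, 17·121) = 17·gcd(s, 121), so need gcd(s, 121) = 1.
17s > 68 gives s ≥ 5. The least s ≥ 5 coprime to 121 is 5, so t = 17·5 = 85.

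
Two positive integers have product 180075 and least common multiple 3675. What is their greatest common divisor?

49

From gcd × lcm = pq: gcd = 180075 / 3675 = 49.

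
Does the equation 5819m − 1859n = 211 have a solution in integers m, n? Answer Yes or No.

No

By Bézout, 5819m − 1859n = 211 has integer solutions iff gcd(5819, 1859) | 211.
Euclid: 5819 = 3·1859 + 242; 1859 = 7·242 + 165; 242 = 1·165 + 77; 165 = 2·77 + 11; 77 = 7·11 + 0. gcd = 11; 211 mod 11 = 2. No.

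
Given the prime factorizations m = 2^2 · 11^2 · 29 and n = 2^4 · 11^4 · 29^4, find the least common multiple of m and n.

max exponent per prime: 2^4 · 11^4 · 29^4 = 165684817936

165684817936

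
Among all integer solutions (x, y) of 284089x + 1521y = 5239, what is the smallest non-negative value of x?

7

Euclid: 284089 = 186·1521 + 1183; 1521 = 1·1183 + 338; 1183 = 3·338 + 169; 338 = 2·169 + 0 → gcd = 169; 5239 = 169·31.
Back-substitution yields 284089·(4) + 1521·(-747) = 169, so one solution is x = 4·31 = 124, y = -747·31 = -23157.
Solutions in x differ by 1521/169 = 9; the one in [0, 9) is 124 mod 9 = 7.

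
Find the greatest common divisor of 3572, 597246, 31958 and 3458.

gcd(3572, 597246): 597246 = 167·3572 + 722; 3572 = 4·722 + 684; 722 = 1·684 + 38; 684 = 18·38 + 0 → 38
gcd(38, 31958): 31958 = 841·38 + 0 → 38
gcd(38, 3458): 3458 = 91·38 + 0 → 38

38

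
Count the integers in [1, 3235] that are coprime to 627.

627 = 3·11·19. Inclusion–exclusion on these primes:
3235 − ⌊3235/3⌋ − ⌊3235/11⌋ − ⌊3235/19⌋ + ⌊3235/33⌋ + ⌊3235/57⌋ + ⌊3235/209⌋ − ⌊3235/627⌋ = 1857

1857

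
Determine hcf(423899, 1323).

Euclid: 423899 = 320·1323 + 539; 1323 = 2·539 + 245; 539 = 2·245 + 49; 245 = 5·49 + 0. Last nonzero remainder: 49.

49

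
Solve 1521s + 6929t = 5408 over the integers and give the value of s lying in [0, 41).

Euclid: 6929 = 4·1521 + 845; 1521 = 1·845 + 676; 845 = 1·676 + 169; 676 = 4·169 + 0 → gcd = 169; 5408 = 169·32.
Back-substitution yields 1521·(-9) + 6929·(2) = 169, so one solution is s = -9·32 = -288, t = 2·32 = 64.
Solutions in s differ by 6929/169 = 41; the one in [0, 41) is -288 mod 41 = 40.

40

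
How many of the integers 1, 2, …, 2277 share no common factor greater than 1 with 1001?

1637

Prime factors of 1001: 7, 11, 13. Count integers ≤ 2277 divisible by none of them.
By inclusion–exclusion: 2277 − ⌊2277/7⌋ − ⌊2277/11⌋ − ⌊2277/13⌋ + ⌊2277/77⌋ + ⌊2277/91⌋ + ⌊2277/143⌋ − ⌊2277/1001⌋ = 1637.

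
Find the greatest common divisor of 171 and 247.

Euclid: 247 = 1·171 + 76; 171 = 2·76 + 19; 76 = 4·19 + 0. Last nonzero remainder: 19.

19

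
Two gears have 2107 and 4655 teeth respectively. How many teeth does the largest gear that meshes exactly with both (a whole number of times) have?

Euclid: 4655 = 2·2107 + 441; 2107 = 4·441 + 343; 441 = 1·343 + 98; 343 = 3·98 + 49; 98 = 2·49 + 0. Last nonzero remainder: 49.

49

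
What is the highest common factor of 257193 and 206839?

17

257193 = 3² · 17 · 41²
206839 = 17 · 23³
Common: 17 = 17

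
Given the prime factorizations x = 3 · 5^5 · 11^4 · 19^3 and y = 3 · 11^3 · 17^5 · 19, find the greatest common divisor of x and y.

min exponent per shared prime: 3 · 11^3 · 19 = 75867

75867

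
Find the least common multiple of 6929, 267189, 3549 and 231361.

lcm(6929, 267189) = 6929·267189/gcd = 1851352581/169 = 10954749
lcm(10954749, 3549) = 10954749·3549/gcd = 38878404201/507 = 76683243
lcm(76683243, 231361) = 76683243·231361/gcd = 17741511783723/169 = 104979359667

104979359667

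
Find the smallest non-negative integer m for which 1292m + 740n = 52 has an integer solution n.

gcd(1292, 740) = 4 (Euclid: 1292 = 1·740 + 552; 740 = 1·552 + 188; 552 = 2·188 + 176; 188 = 1·176 + 12; 176 = 14·12 + 8; 12 = 1·8 + 4; 8 = 2·4 + 0), and 4 | 52.
Extended Euclid: 1292·(-63) + 740·(110) = 4. Scale by 13: m₀ = -819.
General solution m = m₀ + 185t; reducing mod 185 gives m = 106 (and n = -185).

106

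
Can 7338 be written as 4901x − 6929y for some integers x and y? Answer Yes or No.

gcd(4901, 6929): 6929 = 1·4901 + 2028; 4901 = 2·2028 + 845; 2028 = 2·845 + 338; 845 = 2·338 + 169; 338 = 2·169 + 0 → 169
169 does not divide 7338, so a solution does not exist.

No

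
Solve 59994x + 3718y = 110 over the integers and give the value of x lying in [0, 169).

Euclid: 59994 = 16·3718 + 506; 3718 = 7·506 + 176; 506 = 2·176 + 154; 176 = 1·154 + 22; 154 = 7·22 + 0 → gcd = 22; 110 = 22·5.
Back-substitution yields 59994·(-22) + 3718·(355) = 22, so one solution is x = -22·5 = -110, y = 355·5 = 1775.
Solutions in x differ by 3718/22 = 169; the one in [0, 169) is -110 mod 169 = 59.

59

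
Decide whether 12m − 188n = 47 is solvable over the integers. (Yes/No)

No

By Bézout, 12m − 188n = 47 has integer solutions iff gcd(12, 188) | 47.
Euclid: 188 = 15·12 + 8; 12 = 1·8 + 4; 8 = 2·4 + 0. gcd = 4; 47 mod 4 = 3. No.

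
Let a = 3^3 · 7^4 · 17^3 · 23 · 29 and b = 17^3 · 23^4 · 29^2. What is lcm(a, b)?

max exponent per prime: 3^3 · 7^4 · 17^3 · 23^4 · 29^2 = 74956625769755331

74956625769755331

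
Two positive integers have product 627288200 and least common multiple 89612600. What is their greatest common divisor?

7

gcd·lcm = product, so gcd = 627288200/89612600 = 7.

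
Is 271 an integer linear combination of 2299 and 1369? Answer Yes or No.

Yes

gcd(2299, 1369): 2299 = 1·1369 + 930; 1369 = 1·930 + 439; 930 = 2·439 + 52; 439 = 8·52 + 23; 52 = 2·23 + 6; 23 = 3·6 + 5; 6 = 1·5 + 1; 5 = 5·1 + 0 → 1
1 divides 271, so a solution exists.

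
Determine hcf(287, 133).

287 = 7 · 41
133 = 7 · 19
Common: 7 = 7

7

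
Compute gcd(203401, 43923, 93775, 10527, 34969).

203401 = 11² · 41²; 43923 = 3 · 11⁴; 93775 = 5² · 11² · 31; 10527 = 3 · 11² · 29; 34969 = 11² · 17²
gcd takes min exponent of each prime: 11² = 121

121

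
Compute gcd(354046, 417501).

7

Euclid: 417501 = 1·354046 + 63455; 354046 = 5·63455 + 36771; 63455 = 1·36771 + 26684; 36771 = 1·26684 + 10087; 26684 = 2·10087 + 6510; 10087 = 1·6510 + 3577; 6510 = 1·3577 + 2933; 3577 = 1·2933 + 644; 2933 = 4·644 + 357; 644 = 1·357 + 287; 357 = 1·287 + 70; 287 = 4·70 + 7; 70 = 10·7 + 0. Last nonzero remainder: 7.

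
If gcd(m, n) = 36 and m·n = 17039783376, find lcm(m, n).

For any two positive integers, gcd × lcm equals their product. Hence lcm = 17039783376 / 36 = 473327316.

473327316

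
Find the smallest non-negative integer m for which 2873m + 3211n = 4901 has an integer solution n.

14

Reduce mod 3211: 2873m ≡ 4901 (mod 3211). With g = gcd(2873, 3211) = 169 dividing 4901, divide through: 17m ≡ 29 (mod 19).
Since gcd(17, 19) = 1, m ≡ 29·(17)⁻¹ ≡ 14 (mod 19). Smallest non-negative: 14.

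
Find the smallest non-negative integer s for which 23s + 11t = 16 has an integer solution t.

5

Euclid: 23 = 2·11 + 1; 11 = 11·1 + 0 → gcd = 1; 16 = 1·16.
Back-substitution yields 23·(1) + 11·(-2) = 1, so one solution is s = 1·16 = 16, t = -2·16 = -32.
Solutions in s differ by 11/1 = 11; the one in [0, 11) is 16 mod 11 = 5.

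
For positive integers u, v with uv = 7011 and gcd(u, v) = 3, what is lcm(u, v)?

2337

gcd·lcm = product, so lcm = 7011/3 = 2337.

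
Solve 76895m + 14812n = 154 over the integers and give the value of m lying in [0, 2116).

gcd(76895, 14812) = 7 (Euclid: 76895 = 5·14812 + 2835; 14812 = 5·2835 + 637; 2835 = 4·637 + 287; 637 = 2·287 + 63; 287 = 4·63 + 35; 63 = 1·35 + 28; 35 = 1·28 + 7; 28 = 4·7 + 0), and 7 | 154.
Extended Euclid: 76895·(465) + 14812·(-2414) = 7. Scale by 22: m₀ = 10230.
General solution m = m₀ + 2116t; reducing mod 2116 gives m = 1766 (and n = -9168).

1766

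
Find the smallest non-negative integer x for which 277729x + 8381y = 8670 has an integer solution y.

Euclid: 277729 = 33·8381 + 1156; 8381 = 7·1156 + 289; 1156 = 4·289 + 0 → gcd = 289; 8670 = 289·30.
Back-substitution yields 277729·(-7) + 8381·(232) = 289, so one solution is x = -7·30 = -210, y = 232·30 = 6960.
Solutions in x differ by 8381/289 = 29; the one in [0, 29) is -210 mod 29 = 22.

22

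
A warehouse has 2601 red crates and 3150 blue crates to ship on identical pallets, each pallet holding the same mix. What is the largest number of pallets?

9

Euclid: 3150 = 1·2601 + 549; 2601 = 4·549 + 405; 549 = 1·405 + 144; 405 = 2·144 + 117; 144 = 1·117 + 27; 117 = 4·27 + 9; 27 = 3·9 + 0. Last nonzero remainder: 9.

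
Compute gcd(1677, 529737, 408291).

39

gcd(1677, 529737): 529737 = 315·1677 + 1482; 1677 = 1·1482 + 195; 1482 = 7·195 + 117; 195 = 1·117 + 78; 117 = 1·78 + 39; 78 = 2·39 + 0 → 39
gcd(39, 408291): 408291 = 10469·39 + 0 → 39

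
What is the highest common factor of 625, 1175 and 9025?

gcd(625, 1175): 1175 = 1·625 + 550; 625 = 1·550 + 75; 550 = 7·75 + 25; 75 = 3·25 + 0 → 25
gcd(25, 9025): 9025 = 361·25 + 0 → 25

25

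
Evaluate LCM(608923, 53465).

608923 = 7² · 17² · 43; 53465 = 5 · 17² · 37
max exponents: 5 · 7² · 17² · 37 · 43 = 112650755

112650755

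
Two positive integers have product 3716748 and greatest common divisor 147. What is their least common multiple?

25284

Since gcd(m,n)·lcm(m,n) = mn, lcm = 3716748/147 = 25284.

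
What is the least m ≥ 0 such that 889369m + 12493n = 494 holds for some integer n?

750

Reduce mod 12493: 889369m ≡ 494 (mod 12493). With g = gcd(889369, 12493) = 13 dividing 494, divide through: 68413m ≡ 38 (mod 961).
Since gcd(68413, 961) = 1, m ≡ 38·(68413)⁻¹ ≡ 750 (mod 961). Smallest non-negative: 750.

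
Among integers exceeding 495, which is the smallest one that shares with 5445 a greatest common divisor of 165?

660

Multiples of 165 above 495: 165·4, 165·5, … . Need the cofactor coprime to 5445/165 = 33.
Checking s = 4, 5, … the first with gcd(s, 33) = 1 is s = 4, giving 660.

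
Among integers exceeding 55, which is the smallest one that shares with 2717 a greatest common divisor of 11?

Multiples of 11 above 55: 11·6, 11·7, … . Need the cofactor coprime to 2717/11 = 247.
Checking s = 6, 7, … the first with gcd(s, 247) = 1 is s = 6, giving 66.

66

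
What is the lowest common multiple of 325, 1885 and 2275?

65975

lcm(325, 1885) = 325·1885/gcd = 612625/65 = 9425
lcm(9425, 2275) = 9425·2275/gcd = 21441875/325 = 65975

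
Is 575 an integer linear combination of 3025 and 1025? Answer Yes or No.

gcd(3025, 1025): 3025 = 2·1025 + 975; 1025 = 1·975 + 50; 975 = 19·50 + 25; 50 = 2·25 + 0 → 25
25 divides 575, so a solution exists.

Yes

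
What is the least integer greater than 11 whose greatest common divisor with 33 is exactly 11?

22

33 = 11·3. Any m with gcd(m, 33) = 11 is a multiple of 11, say 11s, with s coprime to 3.
Need s > 11/11, so s ≥ 2. First s ≥ 2 with gcd(s, 3) = 1 is s = 2. Thus m = 11·2 = 22.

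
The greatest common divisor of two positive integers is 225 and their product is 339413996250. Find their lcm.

gcd·lcm = product, so lcm = 339413996250/225 = 1508506650.

1508506650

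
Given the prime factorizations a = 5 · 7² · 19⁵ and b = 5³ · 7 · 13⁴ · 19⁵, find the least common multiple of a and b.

433159164176375

max exponent per prime: 5³ · 7² · 13⁴ · 19⁵ = 433159164176375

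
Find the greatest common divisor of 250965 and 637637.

1859

Euclid: 637637 = 2·250965 + 135707; 250965 = 1·135707 + 115258; 135707 = 1·115258 + 20449; 115258 = 5·20449 + 13013; 20449 = 1·13013 + 7436; 13013 = 1·7436 + 5577; 7436 = 1·5577 + 1859; 5577 = 3·1859 + 0. Last nonzero remainder: 1859.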